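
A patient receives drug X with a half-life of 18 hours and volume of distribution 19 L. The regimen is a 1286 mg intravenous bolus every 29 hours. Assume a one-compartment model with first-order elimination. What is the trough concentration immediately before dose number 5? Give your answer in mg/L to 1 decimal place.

f = (1/2)^(τ/t½) = (1/2)^(29/18) ≈ 0.3273.
C₀ = D/Vd = 1286/19 ≈ 67.684 mg/L.
Before the 5th dose, 4 doses have been given. Superposition: Cmin = C₀·(f + f² + … + f^4).
≈ 67.684 × (0.3273 + 0.1071 + 0.0351 + 0.0115) ≈ 67.684 × 0.4810 ≈ 32.556 mg/L.

32.6 mg/L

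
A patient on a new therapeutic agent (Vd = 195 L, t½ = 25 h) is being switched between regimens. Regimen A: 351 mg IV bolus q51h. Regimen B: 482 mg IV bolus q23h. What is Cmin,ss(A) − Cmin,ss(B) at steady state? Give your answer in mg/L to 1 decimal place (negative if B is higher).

Regimen A: f = (1/2)^(51/25) ≈ 0.2432; Cmin,ss = (351/195)·f/(1−f) ≈ 0.578 mg/L.
Regimen B: f = (1/2)^(23/25) ≈ 0.5285; Cmin,ss = (482/195)·f/(1−f) ≈ 2.771 mg/L.
Difference ≈ 0.578 − 2.771 ≈ -2.193 mg/L.

-2.2 mg/L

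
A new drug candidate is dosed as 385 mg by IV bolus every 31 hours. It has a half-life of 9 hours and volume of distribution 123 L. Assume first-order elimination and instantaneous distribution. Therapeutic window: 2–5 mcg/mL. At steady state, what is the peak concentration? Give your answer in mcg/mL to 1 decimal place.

Over one 31-h interval, 31/9 ≈ 3.4444 half-lives elapse, leaving f ≈ 0.0919 of each dose.
Accumulation ratio R = 1/(1 − f) ≈ 1/0.9081 ≈ 1.1012.
Each bolus raises the concentration by D/Vd = 385/123 ≈ 3.130 mcg/mL.
Steady-state peak Cmax,ss = C₀·R ≈ 3.130 × 1.1012 ≈ 3.447 mcg/mL.
Peak 3.4 mcg/mL vs MTC 5 mcg/mL: below toxic threshold.

3.4 mcg/mL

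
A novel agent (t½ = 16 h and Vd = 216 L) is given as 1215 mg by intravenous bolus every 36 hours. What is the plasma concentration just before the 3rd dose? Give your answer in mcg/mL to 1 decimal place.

f = (1/2)^(τ/t½) = (1/2)^(36/16) ≈ 0.2102.
C₀ = D/Vd = 1215/216 ≈ 5.625 mcg/mL.
Before the 3rd dose, 2 doses have been given. Superposition: Cmin = C₀·(f + f²).
≈ 5.625 × (0.2102 + 0.0442) ≈ 5.625 × 0.2544 ≈ 1.431 mcg/mL.

1.4 mcg/mL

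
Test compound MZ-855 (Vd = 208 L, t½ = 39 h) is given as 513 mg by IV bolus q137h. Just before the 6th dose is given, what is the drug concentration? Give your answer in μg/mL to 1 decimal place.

0.2 μg/mL

f = (1/2)^(τ/t½) = (1/2)^(137/39) ≈ 0.0876.
C₀ = D/Vd = 513/208 ≈ 2.466 μg/mL.
Before the 6th dose, 5 doses have been given. Superposition: Cmin = C₀·(f + f² + … + f^5).
≈ 2.466 × (0.0876 + 0.0077 + 0.0007 + 0.0001 + 0.0000) ≈ 2.466 × 0.0961 ≈ 0.237 μg/mL.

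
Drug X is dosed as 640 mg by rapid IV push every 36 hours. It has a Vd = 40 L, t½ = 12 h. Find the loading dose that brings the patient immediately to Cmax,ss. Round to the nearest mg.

731 mg

f = (1/2)^(36/12) ≈ 0.125000; accumulation ratio R = 1/(1−f) ≈ 1.14286.
Loading dose to hit Cmax,ss on first dose: D_load = D_maint·R ≈ 640 × 1.14286 ≈ 731.43 mg.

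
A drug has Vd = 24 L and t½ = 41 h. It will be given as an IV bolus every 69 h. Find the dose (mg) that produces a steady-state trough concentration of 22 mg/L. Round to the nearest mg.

1167 mg

τ/t½ = 69/41 ≈ 1.6829, so f = (1/2)^(69/41) ≈ 0.311450.
Cmin,ss = (D/Vd)·f/(1−f), so D = Cmin,ss·Vd·(1−f)/f.
D = 22 × 24 × (1−f)/f ≈ 22 × 24 × 2.21079 ≈ 1167.30 mg.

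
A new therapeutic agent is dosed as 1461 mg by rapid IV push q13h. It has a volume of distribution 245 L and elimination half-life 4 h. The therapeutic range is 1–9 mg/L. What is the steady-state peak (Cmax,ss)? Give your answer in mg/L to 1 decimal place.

k = ln2/t½ = ln2/4 ≈ 0.173287 h⁻¹; fraction remaining f = e^(−kτ) = e^(−0.173287×13) ≈ 0.1051.
Accumulation ratio R = 1/(1 − f) ≈ 1/0.8949 ≈ 1.1174.
Each bolus raises the concentration by D/Vd = 1461/245 ≈ 5.963 mg/L.
Steady-state peak Cmax,ss = C₀·R ≈ 5.963 × 1.1174 ≈ 6.663 mg/L.
Peak 6.7 mg/L vs MTC 9 mg/L: below toxic threshold.

6.7 mg/L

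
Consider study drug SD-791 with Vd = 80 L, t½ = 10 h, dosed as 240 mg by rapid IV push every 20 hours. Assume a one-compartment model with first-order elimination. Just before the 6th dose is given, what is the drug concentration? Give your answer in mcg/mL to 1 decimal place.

f = (1/2)^(τ/t½) = (1/2)^(20/10) ≈ 0.2500.
C₀ = D/Vd = 240/80 ≈ 3.000 mcg/mL.
Before the 6th dose, 5 doses have been given. Superposition: Cmin = C₀·(f + f² + … + f^5).
≈ 3.000 × (0.2500 + 0.0625 + 0.0156 + 0.0039 + 0.0010) ≈ 3.000 × 0.3330 ≈ 0.999 mcg/mL.

1.0 mcg/mL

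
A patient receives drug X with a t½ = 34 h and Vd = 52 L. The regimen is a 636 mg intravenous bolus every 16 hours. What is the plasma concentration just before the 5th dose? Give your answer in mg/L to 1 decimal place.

f = (1/2)^(τ/t½) = (1/2)^(16/34) ≈ 0.7217.
C₀ = D/Vd = 636/52 ≈ 12.231 mg/L.
Before the 5th dose, 4 doses have been given. Superposition: Cmin = C₀·(f + f² + … + f^4).
≈ 12.231 × (0.7217 + 0.5209 + 0.3759 + 0.2713) ≈ 12.231 × 1.8898 ≈ 23.114 mg/L.

23.1 mg/L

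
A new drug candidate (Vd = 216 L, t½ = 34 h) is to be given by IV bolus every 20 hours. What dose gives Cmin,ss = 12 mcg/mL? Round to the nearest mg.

1305 mg

τ/t½ = 20/34 ≈ 0.58824, so f = (1/2)^(20/34) ≈ 0.665156.
Cmin,ss = (D/Vd)·f/(1−f), so D = Cmin,ss·Vd·(1−f)/f.
D = 12 × 216 × (1−f)/f ≈ 12 × 216 × 0.50341 ≈ 1304.84 mg.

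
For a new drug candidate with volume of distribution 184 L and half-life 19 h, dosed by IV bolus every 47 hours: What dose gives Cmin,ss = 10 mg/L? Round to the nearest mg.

8380 mg

τ/t½ = 47/19 ≈ 2.4737, so f = (1/2)^(47/19) ≈ 0.180031.
Cmin,ss = (D/Vd)·f/(1−f), so D = Cmin,ss·Vd·(1−f)/f.
D = 10 × 184 × (1−f)/f ≈ 10 × 184 × 4.55460 ≈ 8380.46 mg.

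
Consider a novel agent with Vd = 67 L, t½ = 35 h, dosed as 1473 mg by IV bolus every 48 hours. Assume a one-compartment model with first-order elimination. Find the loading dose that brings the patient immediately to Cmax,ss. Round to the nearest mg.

f = (1/2)^(48/35) ≈ 0.386508; accumulation ratio R = 1/(1−f) ≈ 1.63001.
Loading dose to hit Cmax,ss on first dose: D_load = D_maint·R ≈ 1473 × 1.63001 ≈ 2401.00 mg.

2401 mg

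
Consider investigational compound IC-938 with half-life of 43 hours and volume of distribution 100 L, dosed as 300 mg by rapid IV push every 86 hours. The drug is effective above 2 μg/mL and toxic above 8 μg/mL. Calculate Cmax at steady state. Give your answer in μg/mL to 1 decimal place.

4.0 μg/mL

τ = 86 h = 2 half-lives, so f = (1/2)^2 = 0.25.
Accumulation ratio R = 1/(1 − f) = 1/0.75 = 4/3.
Single-dose peak C₀ = D/Vd = 300/100 = 3 μg/mL.
Steady-state peak Cmax,ss = C₀·R = 3 × 4/3 ≈ 4.000 μg/mL.
Peak 4.0 μg/mL vs MTC 8 μg/mL: below toxic threshold.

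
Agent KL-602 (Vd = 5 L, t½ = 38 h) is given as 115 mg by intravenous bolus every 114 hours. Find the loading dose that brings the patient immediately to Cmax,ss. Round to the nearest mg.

131 mg

f = (1/2)^(114/38) ≈ 0.125000; accumulation ratio R = 1/(1−f) ≈ 1.14286.
Loading dose to hit Cmax,ss on first dose: D_load = D_maint·R ≈ 115 × 1.14286 ≈ 131.43 mg.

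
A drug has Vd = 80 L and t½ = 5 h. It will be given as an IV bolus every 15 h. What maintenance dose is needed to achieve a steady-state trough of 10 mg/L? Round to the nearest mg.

τ/t½ = 15/5 ≈ 3, so f = (1/2)^(15/5) ≈ 0.125000.
Cmin,ss = (D/Vd)·f/(1−f), so D = Cmin,ss·Vd·(1−f)/f.
D = 10 × 80 × (1−f)/f ≈ 10 × 80 × 7.00000 ≈ 5600.00 mg.

5600 mg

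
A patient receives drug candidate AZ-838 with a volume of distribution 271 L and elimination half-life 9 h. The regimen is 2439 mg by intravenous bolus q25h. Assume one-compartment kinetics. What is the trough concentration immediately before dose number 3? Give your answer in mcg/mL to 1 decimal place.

1.5 mcg/mL

f = (1/2)^(τ/t½) = (1/2)^(25/9) ≈ 0.1458.
C₀ = D/Vd = 2439/271 ≈ 9.000 mcg/mL.
Before the 3rd dose, 2 doses have been given. Superposition: Cmin = C₀·(f + f²).
≈ 9.000 × (0.1458 + 0.0213) ≈ 9.000 × 0.1671 ≈ 1.504 mcg/mL.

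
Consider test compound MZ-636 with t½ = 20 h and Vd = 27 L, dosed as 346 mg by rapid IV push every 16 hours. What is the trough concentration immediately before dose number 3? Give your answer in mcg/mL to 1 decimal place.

f = (1/2)^(τ/t½) = (1/2)^(16/20) ≈ 0.5743.
C₀ = D/Vd = 346/27 ≈ 12.815 mcg/mL.
Before the 3rd dose, 2 doses have been given. Superposition: Cmin = C₀·(f + f²).
≈ 12.815 × (0.5743 + 0.3298) ≈ 12.815 × 0.9041 ≈ 11.586 mcg/mL.

11.6 mcg/mL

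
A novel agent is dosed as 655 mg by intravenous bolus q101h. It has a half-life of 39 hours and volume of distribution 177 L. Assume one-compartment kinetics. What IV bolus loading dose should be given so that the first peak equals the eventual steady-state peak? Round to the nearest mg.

785 mg

f = (1/2)^(101/39) ≈ 0.166115; accumulation ratio R = 1/(1−f) ≈ 1.19921.
Loading dose to hit Cmax,ss on first dose: D_load = D_maint·R ≈ 655 × 1.19921 ≈ 785.48 mg.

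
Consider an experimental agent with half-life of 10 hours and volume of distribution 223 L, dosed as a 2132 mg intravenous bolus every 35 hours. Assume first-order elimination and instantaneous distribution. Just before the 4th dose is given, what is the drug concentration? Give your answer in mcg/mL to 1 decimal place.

0.9 mcg/mL

f = (1/2)^(τ/t½) = (1/2)^(35/10) ≈ 0.0884.
C₀ = D/Vd = 2132/223 ≈ 9.561 mcg/mL.
Before the 4th dose, 3 doses have been given. Superposition: Cmin = C₀·(f + f² + … + f^3).
≈ 9.561 × (0.0884 + 0.0078 + 0.0007) ≈ 9.561 × 0.0969 ≈ 0.926 mcg/mL.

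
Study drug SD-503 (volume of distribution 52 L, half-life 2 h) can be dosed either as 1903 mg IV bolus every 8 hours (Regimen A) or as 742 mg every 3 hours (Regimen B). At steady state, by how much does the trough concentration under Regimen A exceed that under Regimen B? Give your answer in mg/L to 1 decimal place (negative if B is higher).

-5.4 mg/L

Regimen A: f = (1/2)^(8/2) ≈ 0.0625; Cmin,ss = (1903/52)·f/(1−f) ≈ 2.440 mg/L.
Regimen B: f = (1/2)^(3/2) ≈ 0.3536; Cmin,ss = (742/52)·f/(1−f) ≈ 7.806 mg/L.
Difference ≈ 2.440 − 7.806 ≈ -5.366 mg/L.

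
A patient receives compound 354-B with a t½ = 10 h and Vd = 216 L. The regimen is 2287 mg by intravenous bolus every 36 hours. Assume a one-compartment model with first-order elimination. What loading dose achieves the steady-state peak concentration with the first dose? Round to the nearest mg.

2493 mg

f = (1/2)^(36/10) ≈ 0.082469; accumulation ratio R = 1/(1−f) ≈ 1.08988.
Loading dose to hit Cmax,ss on first dose: D_load = D_maint·R ≈ 2287 × 1.08988 ≈ 2492.56 mg.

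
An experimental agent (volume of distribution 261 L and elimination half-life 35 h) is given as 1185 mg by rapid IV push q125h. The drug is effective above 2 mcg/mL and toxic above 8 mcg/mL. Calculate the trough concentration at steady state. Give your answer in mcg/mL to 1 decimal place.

0.4 mcg/mL

k = ln2/t½ = ln2/35 ≈ 0.019804 h⁻¹; fraction remaining f = e^(−kτ) = e^(−0.019804×125) ≈ 0.0841.
At steady state, accumulation factor R = 1/(1 − e^(−kτ)) ≈ 1.0918.
Each bolus raises the concentration by D/Vd = 1185/261 ≈ 4.540 mcg/mL.
Steady-state peak Cmax,ss = C₀·R ≈ 4.540 × 1.0918 ≈ 4.957 mcg/mL.
Steady-state trough Cmin,ss = Cmax,ss·f ≈ 4.957 × 0.0841 ≈ 0.417 mcg/mL.
Trough 0.4 mcg/mL vs MEC 2 mcg/mL: subtherapeutic.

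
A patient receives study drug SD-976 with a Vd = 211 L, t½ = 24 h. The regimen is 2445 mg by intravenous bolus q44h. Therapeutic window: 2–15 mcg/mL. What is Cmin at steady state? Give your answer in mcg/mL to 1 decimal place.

τ/t½ = 44/24 ≈ 1.8333, so fraction remaining f = (1/2)^(44/24) ≈ 0.2806.
At steady state, accumulation factor R = 1/(1 − e^(−kτ)) ≈ 1.3900.
Single-dose peak C₀ = D/Vd = 2445/211 ≈ 11.588 mcg/mL.
Steady-state peak Cmax,ss = C₀·R ≈ 11.588 × 1.3900 ≈ 16.107 mcg/mL.
Steady-state trough Cmin,ss = Cmax,ss·f ≈ 16.107 × 0.2806 ≈ 4.520 mcg/mL.
Trough 4.5 mcg/mL vs MEC 2 mcg/mL: adequate.

4.5 mcg/mL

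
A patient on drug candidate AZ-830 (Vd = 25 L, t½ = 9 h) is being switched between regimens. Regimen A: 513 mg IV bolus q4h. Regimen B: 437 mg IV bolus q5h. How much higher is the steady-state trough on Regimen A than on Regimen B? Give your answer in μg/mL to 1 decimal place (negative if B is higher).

Regimen A: f = (1/2)^(4/9) ≈ 0.7349; Cmin,ss = (513/25)·f/(1−f) ≈ 56.885 μg/mL.
Regimen B: f = (1/2)^(5/9) ≈ 0.6804; Cmin,ss = (437/25)·f/(1−f) ≈ 37.213 μg/mL.
Difference ≈ 56.885 − 37.213 ≈ 19.672 μg/mL.

19.7 μg/mL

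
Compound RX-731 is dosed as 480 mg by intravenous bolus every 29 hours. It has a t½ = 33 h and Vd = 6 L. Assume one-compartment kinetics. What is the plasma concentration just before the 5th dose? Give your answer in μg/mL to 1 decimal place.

87.0 μg/mL

f = (1/2)^(τ/t½) = (1/2)^(29/33) ≈ 0.5438.
C₀ = D/Vd = 480/6 ≈ 80.000 μg/mL.
Before the 5th dose, 4 doses have been given. Superposition: Cmin = C₀·(f + f² + … + f^4).
≈ 80.000 × (0.5438 + 0.2957 + 0.1608 + 0.0874) ≈ 80.000 × 1.0877 ≈ 87.016 μg/mL.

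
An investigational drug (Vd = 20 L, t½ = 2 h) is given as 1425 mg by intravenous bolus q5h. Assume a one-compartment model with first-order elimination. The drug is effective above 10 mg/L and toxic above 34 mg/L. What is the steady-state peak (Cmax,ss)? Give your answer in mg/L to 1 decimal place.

k = ln2/t½ = ln2/2 ≈ 0.346574 h⁻¹; fraction remaining f = e^(−kτ) = e^(−0.346574×5) ≈ 0.1768.
Accumulation ratio R = 1/(1 − f) ≈ 1/0.8232 ≈ 1.2148.
Single-dose peak C₀ = D/Vd = 1425/20 ≈ 71.250 mg/L.
Steady-state peak Cmax,ss = C₀·R ≈ 71.250 × 1.2148 ≈ 86.555 mg/L.
Peak 86.6 mg/L vs MTC 34 mg/L: exceeds toxic threshold.

86.6 mg/L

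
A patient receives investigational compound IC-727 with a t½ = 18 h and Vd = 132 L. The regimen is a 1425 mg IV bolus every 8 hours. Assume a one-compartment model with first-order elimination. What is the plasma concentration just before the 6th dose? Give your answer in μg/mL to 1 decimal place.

23.5 μg/mL

f = (1/2)^(τ/t½) = (1/2)^(8/18) ≈ 0.7349.
C₀ = D/Vd = 1425/132 ≈ 10.795 μg/mL.
Before the 6th dose, 5 doses have been given. Superposition: Cmin = C₀·(f + f² + … + f^5).
≈ 10.795 × (0.7349 + 0.5401 + 0.3969 + 0.2917 + 0.2144) ≈ 10.795 × 2.1780 ≈ 23.512 μg/mL.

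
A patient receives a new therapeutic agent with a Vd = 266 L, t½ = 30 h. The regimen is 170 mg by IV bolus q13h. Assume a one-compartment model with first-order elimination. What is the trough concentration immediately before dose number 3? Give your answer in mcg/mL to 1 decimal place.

f = (1/2)^(τ/t½) = (1/2)^(13/30) ≈ 0.7405.
C₀ = D/Vd = 170/266 ≈ 0.639 mcg/mL.
Before the 3rd dose, 2 doses have been given. Superposition: Cmin = C₀·(f + f²).
≈ 0.639 × (0.7405 + 0.5483) ≈ 0.639 × 1.2888 ≈ 0.824 mcg/mL.

0.8 mcg/mL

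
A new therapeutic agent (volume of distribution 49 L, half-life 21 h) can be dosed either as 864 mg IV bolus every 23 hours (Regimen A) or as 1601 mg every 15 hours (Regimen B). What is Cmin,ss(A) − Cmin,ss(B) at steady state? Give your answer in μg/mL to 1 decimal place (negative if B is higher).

-35.5 μg/mL

Regimen A: f = (1/2)^(23/21) ≈ 0.4681; Cmin,ss = (864/49)·f/(1−f) ≈ 15.518 μg/mL.
Regimen B: f = (1/2)^(15/21) ≈ 0.6095; Cmin,ss = (1601/49)·f/(1−f) ≈ 50.997 μg/mL.
Difference ≈ 15.518 − 50.997 ≈ -35.479 μg/mL.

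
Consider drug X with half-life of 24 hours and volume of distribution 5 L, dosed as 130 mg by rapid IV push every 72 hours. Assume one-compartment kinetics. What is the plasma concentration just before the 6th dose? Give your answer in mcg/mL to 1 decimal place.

3.7 mcg/mL

f = (1/2)^(τ/t½) = (1/2)^(72/24) ≈ 0.1250.
C₀ = D/Vd = 130/5 ≈ 26.000 mcg/mL.
Before the 6th dose, 5 doses have been given. Superposition: Cmin = C₀·(f + f² + … + f^5).
≈ 26.000 × (0.1250 + 0.0156 + 0.0020 + 0.0002 + 0.0000) ≈ 26.000 × 0.1428 ≈ 3.713 mcg/mL.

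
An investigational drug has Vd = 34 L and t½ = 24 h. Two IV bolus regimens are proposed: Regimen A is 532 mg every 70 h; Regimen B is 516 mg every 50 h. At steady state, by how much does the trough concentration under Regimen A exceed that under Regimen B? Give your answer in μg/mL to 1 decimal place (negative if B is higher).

-2.3 μg/mL

Regimen A: f = (1/2)^(70/24) ≈ 0.1324; Cmin,ss = (532/34)·f/(1−f) ≈ 2.388 μg/mL.
Regimen B: f = (1/2)^(50/24) ≈ 0.2360; Cmin,ss = (516/34)·f/(1−f) ≈ 4.688 μg/mL.
Difference ≈ 2.388 − 4.688 ≈ -2.300 μg/mL.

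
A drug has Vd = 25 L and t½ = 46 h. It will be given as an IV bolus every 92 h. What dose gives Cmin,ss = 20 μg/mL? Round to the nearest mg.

1500 mg

τ/t½ = 92/46 ≈ 2, so f = (1/2)^(92/46) ≈ 0.250000.
Cmin,ss = (D/Vd)·f/(1−f), so D = Cmin,ss·Vd·(1−f)/f.
D = 20 × 25 × (1−f)/f ≈ 20 × 25 × 3.00000 ≈ 1500.00 mg.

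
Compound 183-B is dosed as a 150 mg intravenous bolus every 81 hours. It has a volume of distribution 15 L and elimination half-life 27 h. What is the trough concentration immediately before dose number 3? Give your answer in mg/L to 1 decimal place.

1.4 mg/L

f = (1/2)^(τ/t½) = (1/2)^(81/27) ≈ 0.1250.
C₀ = D/Vd = 150/15 ≈ 10.000 mg/L.
Before the 3rd dose, 2 doses have been given. Superposition: Cmin = C₀·(f + f²).
≈ 10.000 × (0.1250 + 0.0156) ≈ 10.000 × 0.1406 ≈ 1.406 mg/L.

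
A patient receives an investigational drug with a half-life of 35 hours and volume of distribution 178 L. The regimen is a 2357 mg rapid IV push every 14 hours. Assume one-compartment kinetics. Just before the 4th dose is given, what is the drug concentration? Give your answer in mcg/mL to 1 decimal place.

23.4 mcg/mL

f = (1/2)^(τ/t½) = (1/2)^(14/35) ≈ 0.7579.
C₀ = D/Vd = 2357/178 ≈ 13.242 mcg/mL.
Before the 4th dose, 3 doses have been given. Superposition: Cmin = C₀·(f + f² + … + f^3).
≈ 13.242 × (0.7579 + 0.5744 + 0.4353) ≈ 13.242 × 1.7676 ≈ 23.407 mcg/mL.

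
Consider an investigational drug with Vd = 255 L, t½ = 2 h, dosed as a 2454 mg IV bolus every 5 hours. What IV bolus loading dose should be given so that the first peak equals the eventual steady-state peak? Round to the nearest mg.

2981 mg

f = (1/2)^(5/2) ≈ 0.176777; accumulation ratio R = 1/(1−f) ≈ 1.21474.
Loading dose to hit Cmax,ss on first dose: D_load = D_maint·R ≈ 2454 × 1.21474 ≈ 2980.97 mg.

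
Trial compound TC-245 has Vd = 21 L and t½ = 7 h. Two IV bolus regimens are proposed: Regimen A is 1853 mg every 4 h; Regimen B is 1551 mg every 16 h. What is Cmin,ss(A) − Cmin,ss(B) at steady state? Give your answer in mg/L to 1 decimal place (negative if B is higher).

162.5 mg/L

Regimen A: f = (1/2)^(4/7) ≈ 0.6730; Cmin,ss = (1853/21)·f/(1−f) ≈ 181.603 mg/L.
Regimen B: f = (1/2)^(16/7) ≈ 0.2051; Cmin,ss = (1551/21)·f/(1−f) ≈ 19.057 mg/L.
Difference ≈ 181.603 − 19.057 ≈ 162.546 mg/L.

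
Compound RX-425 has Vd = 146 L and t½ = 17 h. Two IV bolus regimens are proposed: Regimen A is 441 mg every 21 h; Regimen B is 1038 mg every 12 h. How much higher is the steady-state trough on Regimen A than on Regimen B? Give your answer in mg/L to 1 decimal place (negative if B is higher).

-9.0 mg/L

Regimen A: f = (1/2)^(21/17) ≈ 0.4248; Cmin,ss = (441/146)·f/(1−f) ≈ 2.231 mg/L.
Regimen B: f = (1/2)^(12/17) ≈ 0.6131; Cmin,ss = (1038/146)·f/(1−f) ≈ 11.266 mg/L.
Difference ≈ 2.231 − 11.266 ≈ -9.035 mg/L.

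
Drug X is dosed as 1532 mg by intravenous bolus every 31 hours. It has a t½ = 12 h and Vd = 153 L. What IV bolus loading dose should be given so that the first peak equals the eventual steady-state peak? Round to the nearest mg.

1839 mg

f = (1/2)^(31/12) ≈ 0.166855; accumulation ratio R = 1/(1−f) ≈ 1.20027.
Loading dose to hit Cmax,ss on first dose: D_load = D_maint·R ≈ 1532 × 1.20027 ≈ 1838.81 mg.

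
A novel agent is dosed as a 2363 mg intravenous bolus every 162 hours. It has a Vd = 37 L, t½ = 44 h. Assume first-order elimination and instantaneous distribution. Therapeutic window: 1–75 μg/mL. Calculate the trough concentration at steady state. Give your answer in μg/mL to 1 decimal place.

τ/t½ = 162/44 ≈ 3.6818, so fraction remaining f = (1/2)^(162/44) ≈ 0.0779.
At steady state, accumulation factor R = 1/(1 − e^(−kτ)) ≈ 1.0845.
Single-dose peak C₀ = D/Vd = 2363/37 ≈ 63.865 μg/mL.
Cmax,ss = C₀/(1 − f) ≈ 63.865/0.9221 ≈ 69.260 μg/mL.
Steady-state trough Cmin,ss = Cmax,ss·f ≈ 69.260 × 0.0779 ≈ 5.395 μg/mL.
Trough 5.4 μg/mL vs MEC 1 μg/mL: adequate.

5.4 μg/mL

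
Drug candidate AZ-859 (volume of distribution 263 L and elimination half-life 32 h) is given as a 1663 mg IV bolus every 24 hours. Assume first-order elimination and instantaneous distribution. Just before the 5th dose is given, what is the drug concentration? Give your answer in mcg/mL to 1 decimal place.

8.1 mcg/mL

f = (1/2)^(τ/t½) = (1/2)^(24/32) ≈ 0.5946.
C₀ = D/Vd = 1663/263 ≈ 6.323 mcg/mL.
Before the 5th dose, 4 doses have been given. Superposition: Cmin = C₀·(f + f² + … + f^4).
≈ 6.323 × (0.5946 + 0.3535 + 0.2102 + 0.1250) ≈ 6.323 × 1.2833 ≈ 8.114 mcg/mL.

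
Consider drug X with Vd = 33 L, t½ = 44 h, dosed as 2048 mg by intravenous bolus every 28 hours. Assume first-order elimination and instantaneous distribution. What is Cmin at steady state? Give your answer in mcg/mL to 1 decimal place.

111.9 mcg/mL

Over one 28-h interval, 28/44 ≈ 0.63636 half-lives elapse, leaving f ≈ 0.6433 of each dose.
Accumulation ratio R = 1/(1 − f) ≈ 1/0.3567 ≈ 2.8035.
Single-dose peak C₀ = D/Vd = 2048/33 ≈ 62.061 mcg/mL.
Cmax,ss = C₀/(1 − f) ≈ 62.061/0.3567 ≈ 173.987 mcg/mL.
Steady-state trough Cmin,ss = Cmax,ss·f ≈ 173.987 × 0.6433 ≈ 111.926 mcg/mL.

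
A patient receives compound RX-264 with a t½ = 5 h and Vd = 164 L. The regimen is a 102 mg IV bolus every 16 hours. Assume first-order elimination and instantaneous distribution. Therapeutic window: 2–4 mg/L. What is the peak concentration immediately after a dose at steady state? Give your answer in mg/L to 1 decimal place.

τ/t½ = 16/5 ≈ 3.2, so fraction remaining f = (1/2)^(16/5) ≈ 0.1088.
Accumulation ratio R = 1/(1 − f) ≈ 1/0.8912 ≈ 1.1221.
Single-dose peak C₀ = D/Vd = 102/164 ≈ 0.622 mg/L.
Cmax,ss = C₀/(1 − f) ≈ 0.622/0.8912 ≈ 0.698 mg/L.
Peak 0.7 mg/L vs MTC 4 mg/L: below toxic threshold.

0.7 mg/L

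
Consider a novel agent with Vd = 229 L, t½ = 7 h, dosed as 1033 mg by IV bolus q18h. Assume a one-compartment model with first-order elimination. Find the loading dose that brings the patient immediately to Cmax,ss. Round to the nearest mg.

f = (1/2)^(18/7) ≈ 0.168238; accumulation ratio R = 1/(1−f) ≈ 1.20227.
Loading dose to hit Cmax,ss on first dose: D_load = D_maint·R ≈ 1033 × 1.20227 ≈ 1241.94 mg.

1242 mg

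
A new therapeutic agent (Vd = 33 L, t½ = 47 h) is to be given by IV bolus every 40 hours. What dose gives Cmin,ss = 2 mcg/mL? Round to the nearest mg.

τ/t½ = 40/47 ≈ 0.85106, so f = (1/2)^(40/47) ≈ 0.554376.
Cmin,ss = (D/Vd)·f/(1−f), so D = Cmin,ss·Vd·(1−f)/f.
D = 2 × 33 × (1−f)/f ≈ 2 × 33 × 0.80383 ≈ 53.05 mg.

53 mg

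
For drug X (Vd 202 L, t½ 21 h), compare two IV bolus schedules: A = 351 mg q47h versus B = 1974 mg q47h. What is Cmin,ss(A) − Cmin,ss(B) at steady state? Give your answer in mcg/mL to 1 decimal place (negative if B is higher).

-2.2 mcg/mL

Regimen A: f = (1/2)^(47/21) ≈ 0.2120; Cmin,ss = (351/202)·f/(1−f) ≈ 0.467 mcg/mL.
Regimen B: f = (1/2)^(47/21) ≈ 0.2120; Cmin,ss = (1974/202)·f/(1−f) ≈ 2.629 mcg/mL.
Difference ≈ 0.467 − 2.629 ≈ -2.162 mcg/mL.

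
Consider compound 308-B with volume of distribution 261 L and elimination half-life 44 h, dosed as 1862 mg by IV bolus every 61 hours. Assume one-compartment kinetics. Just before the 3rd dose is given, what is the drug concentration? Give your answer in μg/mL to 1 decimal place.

3.8 μg/mL

f = (1/2)^(τ/t½) = (1/2)^(61/44) ≈ 0.3825.
C₀ = D/Vd = 1862/261 ≈ 7.134 μg/mL.
Before the 3rd dose, 2 doses have been given. Superposition: Cmin = C₀·(f + f²).
≈ 7.134 × (0.3825 + 0.1463) ≈ 7.134 × 0.5288 ≈ 3.772 μg/mL.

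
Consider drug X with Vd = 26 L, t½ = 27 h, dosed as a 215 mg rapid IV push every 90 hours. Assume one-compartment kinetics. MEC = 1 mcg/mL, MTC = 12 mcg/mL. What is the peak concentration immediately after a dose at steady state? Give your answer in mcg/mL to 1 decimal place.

9.2 mcg/mL

k = ln2/t½ = ln2/27 ≈ 0.025672 h⁻¹; fraction remaining f = e^(−kτ) = e^(−0.025672×90) ≈ 0.0992.
At steady state, accumulation factor R = 1/(1 − e^(−kτ)) ≈ 1.1101.
Single-dose peak C₀ = D/Vd = 215/26 ≈ 8.269 mcg/mL.
Steady-state peak Cmax,ss = C₀·R ≈ 8.269 × 1.1101 ≈ 9.179 mcg/mL.
Peak 9.2 mcg/mL vs MTC 12 mcg/mL: below toxic threshold.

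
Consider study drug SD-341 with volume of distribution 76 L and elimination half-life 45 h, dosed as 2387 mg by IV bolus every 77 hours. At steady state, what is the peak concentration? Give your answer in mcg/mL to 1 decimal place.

45.2 mcg/mL

τ/t½ = 77/45 ≈ 1.7111, so fraction remaining f = (1/2)^(77/45) ≈ 0.3054.
At steady state, accumulation factor R = 1/(1 − e^(−kτ)) ≈ 1.4397.
Single-dose peak C₀ = D/Vd = 2387/76 ≈ 31.408 mcg/mL.
Steady-state peak Cmax,ss = C₀·R ≈ 31.408 × 1.4397 ≈ 45.218 mcg/mL.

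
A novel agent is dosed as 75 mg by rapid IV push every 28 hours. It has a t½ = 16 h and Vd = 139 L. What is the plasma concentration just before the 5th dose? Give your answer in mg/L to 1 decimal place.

f = (1/2)^(τ/t½) = (1/2)^(28/16) ≈ 0.2973.
C₀ = D/Vd = 75/139 ≈ 0.540 mg/L.
Before the 5th dose, 4 doses have been given. Superposition: Cmin = C₀·(f + f² + … + f^4).
≈ 0.540 × (0.2973 + 0.0884 + 0.0263 + 0.0078) ≈ 0.540 × 0.4198 ≈ 0.227 mg/L.

0.2 mg/L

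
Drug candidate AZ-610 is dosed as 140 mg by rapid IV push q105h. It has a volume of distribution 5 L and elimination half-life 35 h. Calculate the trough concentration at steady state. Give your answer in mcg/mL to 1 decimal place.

4.0 mcg/mL

The dosing interval is 3 half-lives, so f = 2^(−3) = 0.125.
Accumulation ratio R = 1/(1 − f) = 1/0.875 = 8/7.
Single-dose peak C₀ = D/Vd = 140/5 = 28 mcg/mL.
Steady-state peak Cmax,ss = C₀·R = 28 × 8/7 ≈ 32.000 mcg/mL.
Steady-state trough Cmin,ss = Cmax,ss·f ≈ 32.000 × 0.125 ≈ 4.000 mcg/mL.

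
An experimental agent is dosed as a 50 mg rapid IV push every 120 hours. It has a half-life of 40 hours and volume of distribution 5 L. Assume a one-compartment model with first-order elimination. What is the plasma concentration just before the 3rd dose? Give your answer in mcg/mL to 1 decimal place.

f = (1/2)^(τ/t½) = (1/2)^(120/40) ≈ 0.1250.
C₀ = D/Vd = 50/5 ≈ 10.000 mcg/mL.
Before the 3rd dose, 2 doses have been given. Superposition: Cmin = C₀·(f + f²).
≈ 10.000 × (0.1250 + 0.0156) ≈ 10.000 × 0.1406 ≈ 1.406 mcg/mL.

1.4 mcg/mL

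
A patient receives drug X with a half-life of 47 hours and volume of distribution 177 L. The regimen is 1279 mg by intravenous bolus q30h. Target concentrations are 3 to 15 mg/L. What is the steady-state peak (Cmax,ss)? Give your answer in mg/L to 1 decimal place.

Over one 30-h interval, 30/47 ≈ 0.6383 half-lives elapse, leaving f ≈ 0.6425 of each dose.
At steady state, accumulation factor R = 1/(1 − e^(−kτ)) ≈ 2.7972.
Each bolus raises the concentration by D/Vd = 1279/177 ≈ 7.226 mg/L.
Steady-state peak Cmax,ss = C₀·R ≈ 7.226 × 2.7972 ≈ 20.213 mg/L.
Peak 20.2 mg/L vs MTC 15 mg/L: exceeds toxic threshold.

20.2 mg/L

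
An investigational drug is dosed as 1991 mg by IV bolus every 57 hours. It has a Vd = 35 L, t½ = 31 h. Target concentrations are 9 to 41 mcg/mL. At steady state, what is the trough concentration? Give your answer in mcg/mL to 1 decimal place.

Over one 57-h interval, 57/31 ≈ 1.8387 half-lives elapse, leaving f ≈ 0.2796 of each dose.
Single-dose peak C₀ = D/Vd = 1991/35 ≈ 56.886 mcg/mL.
Steady-state trough Cmin,ss = C₀·f/(1−f) ≈ 56.886 × 0.2796/0.7204 ≈ 22.078 mcg/mL.
Trough 22.1 mcg/mL vs MEC 9 mcg/mL: adequate.

22.1 mcg/mL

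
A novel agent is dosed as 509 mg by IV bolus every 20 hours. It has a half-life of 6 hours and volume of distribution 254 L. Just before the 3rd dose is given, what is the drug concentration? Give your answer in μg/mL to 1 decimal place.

f = (1/2)^(τ/t½) = (1/2)^(20/6) ≈ 0.0992.
C₀ = D/Vd = 509/254 ≈ 2.004 μg/mL.
Before the 3rd dose, 2 doses have been given. Superposition: Cmin = C₀·(f + f²).
≈ 2.004 × (0.0992 + 0.0098) ≈ 2.004 × 0.1090 ≈ 0.218 μg/mL.

0.2 μg/mL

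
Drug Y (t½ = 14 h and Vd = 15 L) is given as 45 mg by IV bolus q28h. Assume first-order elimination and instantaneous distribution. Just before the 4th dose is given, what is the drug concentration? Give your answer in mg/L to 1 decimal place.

1.0 mg/L

f = (1/2)^(τ/t½) = (1/2)^(28/14) ≈ 0.2500.
C₀ = D/Vd = 45/15 ≈ 3.000 mg/L.
Before the 4th dose, 3 doses have been given. Superposition: Cmin = C₀·(f + f² + … + f^3).
≈ 3.000 × (0.2500 + 0.0625 + 0.0156) ≈ 3.000 × 0.3281 ≈ 0.984 mg/L.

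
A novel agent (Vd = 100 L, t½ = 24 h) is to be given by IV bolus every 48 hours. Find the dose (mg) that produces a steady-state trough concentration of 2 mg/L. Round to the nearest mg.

600 mg

τ/t½ = 48/24 ≈ 2, so f = (1/2)^(48/24) ≈ 0.250000.
Cmin,ss = (D/Vd)·f/(1−f), so D = Cmin,ss·Vd·(1−f)/f.
D = 2 × 100 × (1−f)/f ≈ 2 × 100 × 3.00000 ≈ 600.00 mg.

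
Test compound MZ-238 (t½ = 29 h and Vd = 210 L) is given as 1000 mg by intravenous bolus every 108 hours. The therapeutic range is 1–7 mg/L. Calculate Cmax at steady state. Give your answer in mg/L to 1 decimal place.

5.2 mg/L

Over one 108-h interval, 108/29 ≈ 3.7241 half-lives elapse, leaving f ≈ 0.0757 of each dose.
At steady state, accumulation factor R = 1/(1 − e^(−kτ)) ≈ 1.0819.
Each bolus raises the concentration by D/Vd = 1000/210 ≈ 4.762 mg/L.
Steady-state peak Cmax,ss = C₀·R ≈ 4.762 × 1.0819 ≈ 5.152 mg/L.
Peak 5.2 mg/L vs MTC 7 mg/L: below toxic threshold.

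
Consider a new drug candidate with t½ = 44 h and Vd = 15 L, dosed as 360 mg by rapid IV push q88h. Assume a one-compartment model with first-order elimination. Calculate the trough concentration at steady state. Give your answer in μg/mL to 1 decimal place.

τ = 88 h = 2 half-lives, so f = (1/2)^2 = 0.25.
Accumulation ratio R = 1/(1 − f) = 1/0.75 = 4/3.
Single-dose peak C₀ = D/Vd = 360/15 = 24 μg/mL.
Steady-state peak Cmax,ss = C₀·R = 24 × 4/3 ≈ 32.000 μg/mL.
Steady-state trough Cmin,ss = Cmax,ss·f ≈ 32.000 × 0.25 ≈ 8.000 μg/mL.

8.0 μg/mL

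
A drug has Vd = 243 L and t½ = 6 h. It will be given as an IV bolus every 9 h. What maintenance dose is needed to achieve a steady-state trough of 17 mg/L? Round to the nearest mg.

7553 mg

τ/t½ = 9/6 ≈ 1.5, so f = (1/2)^(9/6) ≈ 0.353553.
Cmin,ss = (D/Vd)·f/(1−f), so D = Cmin,ss·Vd·(1−f)/f.
D = 17 × 243 × (1−f)/f ≈ 17 × 243 × 1.82843 ≈ 7553.24 mg.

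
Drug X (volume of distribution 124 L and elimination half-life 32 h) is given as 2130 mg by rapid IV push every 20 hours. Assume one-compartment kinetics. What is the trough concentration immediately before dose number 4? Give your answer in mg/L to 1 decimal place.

f = (1/2)^(τ/t½) = (1/2)^(20/32) ≈ 0.6484.
C₀ = D/Vd = 2130/124 ≈ 17.177 mg/L.
Before the 4th dose, 3 doses have been given. Superposition: Cmin = C₀·(f + f² + … + f^3).
≈ 17.177 × (0.6484 + 0.4204 + 0.2726) ≈ 17.177 × 1.3414 ≈ 23.041 mg/L.

23.0 mg/L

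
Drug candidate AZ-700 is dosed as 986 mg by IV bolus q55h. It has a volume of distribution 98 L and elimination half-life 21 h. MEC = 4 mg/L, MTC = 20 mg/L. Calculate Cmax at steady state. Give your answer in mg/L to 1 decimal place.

12.0 mg/L

τ/t½ = 55/21 ≈ 2.619, so fraction remaining f = (1/2)^(55/21) ≈ 0.1628.
At steady state, accumulation factor R = 1/(1 − e^(−kτ)) ≈ 1.1945.
Single-dose peak C₀ = D/Vd = 986/98 ≈ 10.061 mg/L.
Steady-state peak Cmax,ss = C₀·R ≈ 10.061 × 1.1945 ≈ 12.018 mg/L.
Peak 12.0 mg/L vs MTC 20 mg/L: below toxic threshold.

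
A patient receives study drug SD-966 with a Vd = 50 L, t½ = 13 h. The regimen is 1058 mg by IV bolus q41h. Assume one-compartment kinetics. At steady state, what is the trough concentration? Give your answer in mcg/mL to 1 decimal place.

2.7 mcg/mL

Over one 41-h interval, 41/13 ≈ 3.1538 half-lives elapse, leaving f ≈ 0.1124 of each dose.
At steady state, accumulation factor R = 1/(1 − e^(−kτ)) ≈ 1.1266.
Each bolus raises the concentration by D/Vd = 1058/50 ≈ 21.160 mcg/mL.
Cmax,ss = C₀/(1 − f) ≈ 21.160/0.8876 ≈ 23.840 mcg/mL.
One interval later, Cmin,ss = Cmax,ss·e^(−kτ) ≈ 23.840 × 0.1124 ≈ 2.680 mcg/mL.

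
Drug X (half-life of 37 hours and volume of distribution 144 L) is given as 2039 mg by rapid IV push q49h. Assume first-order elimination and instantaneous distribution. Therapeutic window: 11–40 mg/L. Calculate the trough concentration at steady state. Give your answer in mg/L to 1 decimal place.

τ/t½ = 49/37 ≈ 1.3243, so fraction remaining f = (1/2)^(49/37) ≈ 0.3993.
Single-dose peak C₀ = D/Vd = 2039/144 ≈ 14.160 mg/L.
Steady-state trough Cmin,ss = C₀·f/(1−f) ≈ 14.160 × 0.3993/0.6007 ≈ 9.412 mg/L.
Trough 9.4 mg/L vs MEC 11 mg/L: subtherapeutic.

9.4 mg/L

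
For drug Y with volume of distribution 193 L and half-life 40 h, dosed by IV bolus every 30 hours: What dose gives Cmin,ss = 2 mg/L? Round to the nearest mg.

τ/t½ = 30/40 ≈ 0.75, so f = (1/2)^(30/40) ≈ 0.594604.
Cmin,ss = (D/Vd)·f/(1−f), so D = Cmin,ss·Vd·(1−f)/f.
D = 2 × 193 × (1−f)/f ≈ 2 × 193 × 0.68179 ≈ 263.17 mg.

263 mg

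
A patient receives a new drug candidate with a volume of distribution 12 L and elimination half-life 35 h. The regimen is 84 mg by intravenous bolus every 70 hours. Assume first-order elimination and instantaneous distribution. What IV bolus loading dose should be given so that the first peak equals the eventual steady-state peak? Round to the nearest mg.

f = (1/2)^(70/35) ≈ 0.250000; accumulation ratio R = 1/(1−f) ≈ 1.33333.
Loading dose to hit Cmax,ss on first dose: D_load = D_maint·R ≈ 84 × 1.33333 ≈ 112.00 mg.

112 mg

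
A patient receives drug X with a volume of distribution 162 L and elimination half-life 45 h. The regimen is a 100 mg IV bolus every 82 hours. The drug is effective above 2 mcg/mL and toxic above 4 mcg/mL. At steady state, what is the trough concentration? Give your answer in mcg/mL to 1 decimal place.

0.2 mcg/mL

k = ln2/t½ = ln2/45 ≈ 0.015403 h⁻¹; fraction remaining f = e^(−kτ) = e^(−0.015403×82) ≈ 0.2828.
Accumulation ratio R = 1/(1 − f) ≈ 1/0.7172 ≈ 1.3943.
Each bolus raises the concentration by D/Vd = 100/162 ≈ 0.617 mcg/mL.
Steady-state peak Cmax,ss = C₀·R ≈ 0.617 × 1.3943 ≈ 0.860 mcg/mL.
Steady-state trough Cmin,ss = Cmax,ss·f ≈ 0.860 × 0.2828 ≈ 0.243 mcg/mL.
Trough 0.2 mcg/mL vs MEC 2 mcg/mL: subtherapeutic.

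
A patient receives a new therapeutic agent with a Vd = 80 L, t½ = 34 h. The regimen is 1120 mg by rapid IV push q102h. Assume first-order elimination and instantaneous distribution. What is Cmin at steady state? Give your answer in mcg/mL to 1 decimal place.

2.0 mcg/mL

The dosing interval is 3 half-lives, so f = 2^(−3) = 0.125.
At steady state, R = 1/(1 − 0.125) = 8/7.
Single-dose peak C₀ = D/Vd = 1120/80 = 14 mcg/mL.
Steady-state peak Cmax,ss = C₀·R = 14 × 8/7 ≈ 16.000 mcg/mL.
Steady-state trough Cmin,ss = Cmax,ss·f ≈ 16.000 × 0.125 ≈ 2.000 mcg/mL.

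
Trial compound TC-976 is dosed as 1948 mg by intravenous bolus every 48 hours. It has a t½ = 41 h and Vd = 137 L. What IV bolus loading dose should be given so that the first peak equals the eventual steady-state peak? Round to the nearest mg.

3505 mg

f = (1/2)^(48/41) ≈ 0.444196; accumulation ratio R = 1/(1−f) ≈ 1.79920.
Loading dose to hit Cmax,ss on first dose: D_load = D_maint·R ≈ 1948 × 1.79920 ≈ 3504.84 mg.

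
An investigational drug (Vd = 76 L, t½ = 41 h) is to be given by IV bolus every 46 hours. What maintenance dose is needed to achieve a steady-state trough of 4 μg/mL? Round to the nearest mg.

358 mg

τ/t½ = 46/41 ≈ 1.122, so f = (1/2)^(46/41) ≈ 0.459472.
Cmin,ss = (D/Vd)·f/(1−f), so D = Cmin,ss·Vd·(1−f)/f.
D = 4 × 76 × (1−f)/f ≈ 4 × 76 × 1.17641 ≈ 357.63 mg.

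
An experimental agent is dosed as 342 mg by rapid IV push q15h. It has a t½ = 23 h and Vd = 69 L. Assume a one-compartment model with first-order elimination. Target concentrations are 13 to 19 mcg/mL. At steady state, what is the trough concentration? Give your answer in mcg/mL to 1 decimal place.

Over one 15-h interval, 15/23 ≈ 0.65217 half-lives elapse, leaving f ≈ 0.6363 of each dose.
Single-dose peak C₀ = D/Vd = 342/69 ≈ 4.957 mcg/mL.
Steady-state trough Cmin,ss = C₀·f/(1−f) ≈ 4.957 × 0.6363/0.3637 ≈ 8.672 mcg/mL.
Trough 8.7 mcg/mL vs MEC 13 mcg/mL: subtherapeutic.

8.7 mcg/mL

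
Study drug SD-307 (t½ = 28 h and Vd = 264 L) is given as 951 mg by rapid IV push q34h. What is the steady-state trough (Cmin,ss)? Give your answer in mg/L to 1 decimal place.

k = ln2/t½ = ln2/28 ≈ 0.024755 h⁻¹; fraction remaining f = e^(−kτ) = e^(−0.024755×34) ≈ 0.4310.
At steady state, accumulation factor R = 1/(1 − e^(−kτ)) ≈ 1.7575.
Each bolus raises the concentration by D/Vd = 951/264 ≈ 3.602 mg/L.
Cmax,ss = C₀/(1 − f) ≈ 3.602/0.5690 ≈ 6.330 mg/L.
Steady-state trough Cmin,ss = Cmax,ss·f ≈ 6.330 × 0.4310 ≈ 2.728 mg/L.

2.7 mg/L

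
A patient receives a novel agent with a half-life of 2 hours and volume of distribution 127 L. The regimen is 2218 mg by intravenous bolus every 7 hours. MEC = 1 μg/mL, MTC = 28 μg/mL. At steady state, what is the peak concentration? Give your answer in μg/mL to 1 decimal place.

τ/t½ = 7/2 ≈ 3.5, so fraction remaining f = (1/2)^(7/2) ≈ 0.0884.
At steady state, accumulation factor R = 1/(1 − e^(−kτ)) ≈ 1.0970.
Each bolus raises the concentration by D/Vd = 2218/127 ≈ 17.465 μg/mL.
Cmax,ss = C₀/(1 − f) ≈ 17.465/0.9116 ≈ 19.159 μg/mL.
Peak 19.2 μg/mL vs MTC 28 μg/mL: below toxic threshold.

19.2 μg/mL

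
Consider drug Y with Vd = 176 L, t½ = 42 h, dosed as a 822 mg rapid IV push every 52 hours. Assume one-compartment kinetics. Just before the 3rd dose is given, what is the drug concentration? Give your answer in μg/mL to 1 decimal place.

f = (1/2)^(τ/t½) = (1/2)^(52/42) ≈ 0.4239.
C₀ = D/Vd = 822/176 ≈ 4.670 μg/mL.
Before the 3rd dose, 2 doses have been given. Superposition: Cmin = C₀·(f + f²).
≈ 4.670 × (0.4239 + 0.1797) ≈ 4.670 × 0.6036 ≈ 2.819 μg/mL.

2.8 μg/mL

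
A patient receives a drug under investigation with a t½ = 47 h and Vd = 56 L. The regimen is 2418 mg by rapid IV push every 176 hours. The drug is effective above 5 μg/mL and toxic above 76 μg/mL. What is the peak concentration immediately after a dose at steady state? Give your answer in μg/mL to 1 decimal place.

Over one 176-h interval, 176/47 ≈ 3.7447 half-lives elapse, leaving f ≈ 0.0746 of each dose.
At steady state, accumulation factor R = 1/(1 − e^(−kτ)) ≈ 1.0806.
Each bolus raises the concentration by D/Vd = 2418/56 ≈ 43.179 μg/mL.
Steady-state peak Cmax,ss = C₀·R ≈ 43.179 × 1.0806 ≈ 46.659 μg/mL.
Peak 46.7 μg/mL vs MTC 76 μg/mL: below toxic threshold.

46.7 μg/mL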